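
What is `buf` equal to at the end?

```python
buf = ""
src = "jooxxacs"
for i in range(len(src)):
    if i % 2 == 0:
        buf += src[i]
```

'joxc'

i=0: add 'j' → 'j'
i=1: skip
i=2: add 'o' → 'jo'
i=3: skip
i=4: add 'x' → 'jox'
i=5: skip
i=6: add 'c' → 'joxc'
i=7: skip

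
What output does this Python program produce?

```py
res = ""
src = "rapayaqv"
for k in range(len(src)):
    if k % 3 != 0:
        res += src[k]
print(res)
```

k=0: skip
k=1: add 'a' → 'a'
k=2: add 'p' → 'ap'
k=3: skip
k=4: add 'y' → 'apy'
k=5: add 'a' → 'apya'
k=6: skip
k=7: add 'v' → 'apyav'

apyav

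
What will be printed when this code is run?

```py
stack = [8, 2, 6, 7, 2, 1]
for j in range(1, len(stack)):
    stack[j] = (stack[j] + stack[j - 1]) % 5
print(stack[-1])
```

j=1: stack[1] = (2+8)%5 = 0 → [8, 0, 6, 7, 2, 1]
j=2: stack[2] = (6+0)%5 = 1 → [8, 0, 1, 7, 2, 1]
j=3: stack[3] = (7+1)%5 = 3 → [8, 0, 1, 3, 2, 1]
j=4: stack[4] = (2+3)%5 = 0 → [8, 0, 1, 3, 0, 1]
j=5: stack[5] = (1+0)%5 = 1 → [8, 0, 1, 3, 0, 1]

1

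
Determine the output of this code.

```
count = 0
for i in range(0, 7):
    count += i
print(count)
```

i=0: count = 0+0 = 0
i=1: count = 0+1 = 1
i=2: count = 1+2 = 3
i=3: count = 3+3 = 6
i=4: count = 6+4 = 10
i=5: count = 10+5 = 15
i=6: count = 15+6 = 21

21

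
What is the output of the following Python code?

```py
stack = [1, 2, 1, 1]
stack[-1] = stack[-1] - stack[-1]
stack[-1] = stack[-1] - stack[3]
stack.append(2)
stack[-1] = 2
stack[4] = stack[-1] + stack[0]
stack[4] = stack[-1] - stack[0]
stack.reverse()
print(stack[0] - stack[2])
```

1

stack[-1] = stack[-1]-stack[-1] = 1-1 = 0 → [1, 2, 1, 0]
stack[-1] = stack[-1]-stack[3] = 0-0 = 0 → [1, 2, 1, 0]
append 2 → [1, 2, 1, 0, 2]
stack[-1] = 2 → [1, 2, 1, 0, 2]
stack[4] = stack[-1]+stack[0] = 2+1 = 3 → [1, 2, 1, 0, 3]
stack[4] = stack[-1]-stack[0] = 3-1 = 2 → [1, 2, 1, 0, 2]
reverse → [2, 0, 1, 2, 1]
stack[0]-stack[2] = 2-1 = 1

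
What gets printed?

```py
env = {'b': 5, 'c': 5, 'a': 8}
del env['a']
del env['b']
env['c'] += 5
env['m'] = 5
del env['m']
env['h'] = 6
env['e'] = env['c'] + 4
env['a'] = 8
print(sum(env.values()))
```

38

del 'a' → {'b': 5, 'c': 5}
del 'b' → {'c': 5}
env['c'] = 5+5 = 10 → {'c': 10}
env['m'] = 5 → {'c': 10, 'm': 5}
del 'm' → {'c': 10}
env['h'] = 6 → {'c': 10, 'h': 6}
env['e'] = env['c']+4 = 14 → {'c': 10, 'h': 6, 'e': 14}
env['a'] = 8 → {'c': 10, 'h': 6, 'e': 14, 'a': 8}
sum of values = 38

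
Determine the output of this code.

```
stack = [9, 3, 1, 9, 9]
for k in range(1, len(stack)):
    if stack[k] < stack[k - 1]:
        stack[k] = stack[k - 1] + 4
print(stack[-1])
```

25

k=1: 3<9, stack[1] = 9+4 = 13 → [9, 13, 1, 9, 9]
k=2: 1<13, stack[2] = 13+4 = 17 → [9, 13, 17, 9, 9]
k=3: 9<17, stack[3] = 17+4 = 21 → [9, 13, 17, 21, 9]
k=4: 9<21, stack[4] = 21+4 = 25 → [9, 13, 17, 21, 25]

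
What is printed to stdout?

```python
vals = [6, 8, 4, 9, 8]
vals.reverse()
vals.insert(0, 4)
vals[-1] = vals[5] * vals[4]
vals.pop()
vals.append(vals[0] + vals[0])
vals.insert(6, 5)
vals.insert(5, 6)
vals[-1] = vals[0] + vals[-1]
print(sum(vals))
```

reverse → [8, 9, 4, 8, 6]
insert 4 at 0 → [4, 8, 9, 4, 8, 6]
vals[-1] = vals[5]*vals[4] = 6*8 = 48 → [4, 8, 9, 4, 8, 48]
pop() removes 48 → [4, 8, 9, 4, 8]
append vals[0]+vals[0] = 4+4 = 8 → [4, 8, 9, 4, 8, 8]
insert 5 at 6 → [4, 8, 9, 4, 8, 8, 5]
insert 6 at 5 → [4, 8, 9, 4, 8, 6, 8, 5]
vals[-1] = vals[0]+vals[-1] = 4+5 = 9 → [4, 8, 9, 4, 8, 6, 8, 9]
sum = 56

56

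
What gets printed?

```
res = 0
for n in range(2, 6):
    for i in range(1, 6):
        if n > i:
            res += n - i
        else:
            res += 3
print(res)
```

50

n=2,i=1: 2>1, res = 0+1 = 1
n=2,i=2: not 2>2, res = 1+3 = 4
n=2,i=3: not 2>3, res = 4+3 = 7
n=2,i=4: not 2>4, res = 7+3 = 10
n=2,i=5: not 2>5, res = 10+3 = 13
n=3,i=1: 3>1, res = 13+2 = 15
n=3,i=2: 3>2, res = 15+1 = 16
n=3,i=3: not 3>3, res = 16+3 = 19
n=3,i=4: not 3>4, res = 19+3 = 22
n=3,i=5: not 3>5, res = 22+3 = 25
n=4,i=1: 4>1, res = 25+3 = 28
n=4,i=2: 4>2, res = 28+2 = 30
n=4,i=3: 4>3, res = 30+1 = 31
n=4,i=4: not 4>4, res = 31+3 = 34
n=4,i=5: not 4>5, res = 34+3 = 37
n=5,i=1: 5>1, res = 37+4 = 41
n=5,i=2: 5>2, res = 41+3 = 44
n=5,i=3: 5>3, res = 44+2 = 46
n=5,i=4: 5>4, res = 46+1 = 47
n=5,i=5: not 5>5, res = 47+3 = 50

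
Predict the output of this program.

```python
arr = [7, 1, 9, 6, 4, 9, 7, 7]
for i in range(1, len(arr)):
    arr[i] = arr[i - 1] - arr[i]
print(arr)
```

[7, 6, -3, -9, -13, -22, -29, -36]

i=1: arr[1] = 7-1 = 6 → [7, 6, 9, 6, 4, 9, 7, 7]
i=2: arr[2] = 6-9 = -3 → [7, 6, -3, 6, 4, 9, 7, 7]
i=3: arr[3] = (-3)-6 = -9 → [7, 6, -3, -9, 4, 9, 7, 7]
i=4: arr[4] = (-9)-4 = -13 → [7, 6, -3, -9, -13, 9, 7, 7]
i=5: arr[5] = (-13)-9 = -22 → [7, 6, -3, -9, -13, -22, 7, 7]
i=6: arr[6] = (-22)-7 = -29 → [7, 6, -3, -9, -13, -22, -29, 7]
i=7: arr[7] = (-29)-7 = -36 → [7, 6, -3, -9, -13, -22, -29, -36]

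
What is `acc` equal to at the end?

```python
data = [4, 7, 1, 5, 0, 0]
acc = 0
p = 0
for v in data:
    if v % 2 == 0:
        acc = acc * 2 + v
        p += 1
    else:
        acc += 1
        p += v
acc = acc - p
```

v=4: even, acc = 0*2+4 = 4; p=1
v=7: not even, acc = 4+1 = 5; p=8
v=1: not even, acc = 5+1 = 6; p=9
v=5: not even, acc = 6+1 = 7; p=14
v=0: even, acc = 7*2+0 = 14; p=15
v=0: even, acc = 14*2+0 = 28; p=16
acc-p = 28-16 = 12

12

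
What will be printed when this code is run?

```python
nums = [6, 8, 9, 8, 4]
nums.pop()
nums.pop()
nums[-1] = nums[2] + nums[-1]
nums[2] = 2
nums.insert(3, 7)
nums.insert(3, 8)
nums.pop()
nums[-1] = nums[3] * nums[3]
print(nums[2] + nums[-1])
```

66

pop() removes 4 → [6, 8, 9, 8]
pop() removes 8 → [6, 8, 9]
nums[-1] = nums[2]+nums[-1] = 9+9 = 18 → [6, 8, 18]
nums[2] = 2 → [6, 8, 2]
insert 7 at 3 → [6, 8, 2, 7]
insert 8 at 3 → [6, 8, 2, 8, 7]
pop() removes 7 → [6, 8, 2, 8]
nums[-1] = nums[3]*nums[3] = 8*8 = 64 → [6, 8, 2, 64]
nums[2]+nums[-1] = 2+64 = 66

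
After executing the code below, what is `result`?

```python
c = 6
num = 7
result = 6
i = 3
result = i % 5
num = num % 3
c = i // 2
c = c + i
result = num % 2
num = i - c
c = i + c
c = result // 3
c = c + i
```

1

result = 3%5 = 3
num = 7%3 = 1
c = 3//2 = 1
c = 1+3 = 4
result = 1%2 = 1
num = 3-4 = -1
c = 3+4 = 7
c = 1//3 = 0
c = 0+3 = 3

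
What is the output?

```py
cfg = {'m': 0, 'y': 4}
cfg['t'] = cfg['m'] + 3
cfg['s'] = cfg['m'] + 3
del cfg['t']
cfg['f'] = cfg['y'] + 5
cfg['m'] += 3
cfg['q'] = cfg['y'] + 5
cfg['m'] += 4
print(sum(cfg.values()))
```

cfg['t'] = cfg['m']+3 = 3 → {'m': 0, 'y': 4, 't': 3}
cfg['s'] = cfg['m']+3 = 3 → {'m': 0, 'y': 4, 't': 3, 's': 3}
del 't' → {'m': 0, 'y': 4, 's': 3}
cfg['f'] = cfg['y']+5 = 9 → {'m': 0, 'y': 4, 's': 3, 'f': 9}
cfg['m'] = 0+3 = 3 → {'m': 3, 'y': 4, 's': 3, 'f': 9}
cfg['q'] = cfg['y']+5 = 9 → {'m': 3, 'y': 4, 's': 3, 'f': 9, 'q': 9}
cfg['m'] = 3+4 = 7 → {'m': 7, 'y': 4, 's': 3, 'f': 9, 'q': 9}
sum of values = 32

32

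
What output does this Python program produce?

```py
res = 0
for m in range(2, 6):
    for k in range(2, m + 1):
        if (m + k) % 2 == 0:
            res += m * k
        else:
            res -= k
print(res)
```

66

m=2,k=2: even sum, res = 0+4 = 4
m=3,k=2: odd sum, res = 4-2 = 2
m=3,k=3: even sum, res = 2+9 = 11
m=4,k=2: even sum, res = 11+8 = 19
m=4,k=3: odd sum, res = 19-3 = 16
m=4,k=4: even sum, res = 16+16 = 32
m=5,k=2: odd sum, res = 32-2 = 30
m=5,k=3: even sum, res = 30+15 = 45
m=5,k=4: odd sum, res = 45-4 = 41
m=5,k=5: even sum, res = 41+25 = 66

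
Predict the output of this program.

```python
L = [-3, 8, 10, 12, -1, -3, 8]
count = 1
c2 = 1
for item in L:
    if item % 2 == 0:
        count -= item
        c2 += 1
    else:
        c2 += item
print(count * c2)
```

74

item=-3: not even; c2=-2
item=8: even, count = 1-8 = -7; c2=-1
item=10: even, count = (-7)-10 = -17; c2=0
item=12: even, count = (-17)-12 = -29; c2=1
item=-1: not even; c2=0
item=-3: not even; c2=-3
item=8: even, count = (-29)-8 = -37; c2=-2
count*c2 = (-37)*(-2) = 74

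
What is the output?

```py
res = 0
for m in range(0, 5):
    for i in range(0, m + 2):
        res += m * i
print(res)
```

m=0,i=0: res = 0+0 = 0
m=0,i=1: res = 0+0 = 0
m=1,i=0: res = 0+0 = 0
m=1,i=1: res = 0+1 = 1
m=1,i=2: res = 1+2 = 3
m=2,i=0: res = 3+0 = 3
m=2,i=1: res = 3+2 = 5
m=2,i=2: res = 5+4 = 9
m=2,i=3: res = 9+6 = 15
m=3,i=0: res = 15+0 = 15
m=3,i=1: res = 15+3 = 18
m=3,i=2: res = 18+6 = 24
m=3,i=3: res = 24+9 = 33
m=3,i=4: res = 33+12 = 45
m=4,i=0: res = 45+0 = 45
m=4,i=1: res = 45+4 = 49
m=4,i=2: res = 49+8 = 57
m=4,i=3: res = 57+12 = 69
m=4,i=4: res = 69+16 = 85
m=4,i=5: res = 85+20 = 105

105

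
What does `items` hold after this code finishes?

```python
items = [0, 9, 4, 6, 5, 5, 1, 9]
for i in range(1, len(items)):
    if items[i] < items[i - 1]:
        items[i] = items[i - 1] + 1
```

[0, 9, 10, 11, 12, 13, 14, 15]

i=1: 9>=0, unchanged → [0, 9, 4, 6, 5, 5, 1, 9]
i=2: 4<9, items[2] = 9+1 = 10 → [0, 9, 10, 6, 5, 5, 1, 9]
i=3: 6<10, items[3] = 10+1 = 11 → [0, 9, 10, 11, 5, 5, 1, 9]
i=4: 5<11, items[4] = 11+1 = 12 → [0, 9, 10, 11, 12, 5, 1, 9]
i=5: 5<12, items[5] = 12+1 = 13 → [0, 9, 10, 11, 12, 13, 1, 9]
i=6: 1<13, items[6] = 13+1 = 14 → [0, 9, 10, 11, 12, 13, 14, 9]
i=7: 9<14, items[7] = 14+1 = 15 → [0, 9, 10, 11, 12, 13, 14, 15]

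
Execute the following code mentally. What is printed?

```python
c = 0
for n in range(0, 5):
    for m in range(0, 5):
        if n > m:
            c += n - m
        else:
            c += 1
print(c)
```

35

n=0,m=0: not 0>0, c = 0+1 = 1
n=0,m=1: not 0>1, c = 1+1 = 2
n=0,m=2: not 0>2, c = 2+1 = 3
n=0,m=3: not 0>3, c = 3+1 = 4
n=0,m=4: not 0>4, c = 4+1 = 5
n=1,m=0: 1>0, c = 5+1 = 6
n=1,m=1: not 1>1, c = 6+1 = 7
n=1,m=2: not 1>2, c = 7+1 = 8
n=1,m=3: not 1>3, c = 8+1 = 9
n=1,m=4: not 1>4, c = 9+1 = 10
n=2,m=0: 2>0, c = 10+2 = 12
n=2,m=1: 2>1, c = 12+1 = 13
n=2,m=2: not 2>2, c = 13+1 = 14
n=2,m=3: not 2>3, c = 14+1 = 15
n=2,m=4: not 2>4, c = 15+1 = 16
n=3,m=0: 3>0, c = 16+3 = 19
n=3,m=1: 3>1, c = 19+2 = 21
n=3,m=2: 3>2, c = 21+1 = 22
n=3,m=3: not 3>3, c = 22+1 = 23
n=3,m=4: not 3>4, c = 23+1 = 24
n=4,m=0: 4>0, c = 24+4 = 28
n=4,m=1: 4>1, c = 28+3 = 31
n=4,m=2: 4>2, c = 31+2 = 33
n=4,m=3: 4>3, c = 33+1 = 34
n=4,m=4: not 4>4, c = 34+1 = 35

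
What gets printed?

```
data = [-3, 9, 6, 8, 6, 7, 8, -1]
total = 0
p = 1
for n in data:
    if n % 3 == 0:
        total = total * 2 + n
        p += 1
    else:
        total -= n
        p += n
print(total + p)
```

27

n=-3: %3==0, total = 0*2+(-3) = -3; p=2
n=9: %3==0, total = (-3)*2+9 = 3; p=3
n=6: %3==0, total = 3*2+6 = 12; p=4
n=8: not %3==0, total = 12-8 = 4; p=12
n=6: %3==0, total = 4*2+6 = 14; p=13
n=7: not %3==0, total = 14-7 = 7; p=20
n=8: not %3==0, total = 7-8 = -1; p=28
n=-1: not %3==0, total = (-1)-(-1) = 0; p=27
total+p = 0+27 = 27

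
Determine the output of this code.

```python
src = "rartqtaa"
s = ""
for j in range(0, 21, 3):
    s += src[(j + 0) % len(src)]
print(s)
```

j=0: add src[0]='r' → 'r'
j=3: add src[3]='t' → 'rt'
j=6: add src[6]='a' → 'rta'
j=9: add src[1]='a' → 'rtaa'
j=12: add src[4]='q' → 'rtaaq'
j=15: add src[7]='a' → 'rtaaqa'
j=18: add src[2]='r' → 'rtaaqar'

rtaaqar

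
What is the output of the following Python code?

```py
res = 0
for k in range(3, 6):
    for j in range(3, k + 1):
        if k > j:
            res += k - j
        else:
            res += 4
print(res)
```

k=3,j=3: not 3>3, res = 0+4 = 4
k=4,j=3: 4>3, res = 4+1 = 5
k=4,j=4: not 4>4, res = 5+4 = 9
k=5,j=3: 5>3, res = 9+2 = 11
k=5,j=4: 5>4, res = 11+1 = 12
k=5,j=5: not 5>5, res = 12+4 = 16

16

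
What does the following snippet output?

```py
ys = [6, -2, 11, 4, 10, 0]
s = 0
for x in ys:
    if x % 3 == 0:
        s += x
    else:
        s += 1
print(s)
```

10

x=6: %3==0, s = 0+6 = 6
x=-2: not %3==0, s = 6+1 = 7
x=11: not %3==0, s = 7+1 = 8
x=4: not %3==0, s = 8+1 = 9
x=10: not %3==0, s = 9+1 = 10
x=0: %3==0, s = 10+0 = 10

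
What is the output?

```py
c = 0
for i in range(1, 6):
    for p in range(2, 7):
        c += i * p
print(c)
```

300

i=1,p=2: c = 0+2 = 2
i=1,p=3: c = 2+3 = 5
i=1,p=4: c = 5+4 = 9
i=1,p=5: c = 9+5 = 14
i=1,p=6: c = 14+6 = 20
i=2,p=2: c = 20+4 = 24
i=2,p=3: c = 24+6 = 30
i=2,p=4: c = 30+8 = 38
i=2,p=5: c = 38+10 = 48
i=2,p=6: c = 48+12 = 60
i=3,p=2: c = 60+6 = 66
i=3,p=3: c = 66+9 = 75
i=3,p=4: c = 75+12 = 87
i=3,p=5: c = 87+15 = 102
i=3,p=6: c = 102+18 = 120
i=4,p=2: c = 120+8 = 128
i=4,p=3: c = 128+12 = 140
i=4,p=4: c = 140+16 = 156
i=4,p=5: c = 156+20 = 176
i=4,p=6: c = 176+24 = 200
i=5,p=2: c = 200+10 = 210
i=5,p=3: c = 210+15 = 225
i=5,p=4: c = 225+20 = 245
i=5,p=5: c = 245+25 = 270
i=5,p=6: c = 270+30 = 300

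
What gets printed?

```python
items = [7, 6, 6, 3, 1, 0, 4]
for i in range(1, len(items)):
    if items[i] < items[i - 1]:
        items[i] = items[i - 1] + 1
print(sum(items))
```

i=1: 6<7, items[1] = 7+1 = 8 → [7, 8, 6, 3, 1, 0, 4]
i=2: 6<8, items[2] = 8+1 = 9 → [7, 8, 9, 3, 1, 0, 4]
i=3: 3<9, items[3] = 9+1 = 10 → [7, 8, 9, 10, 1, 0, 4]
i=4: 1<10, items[4] = 10+1 = 11 → [7, 8, 9, 10, 11, 0, 4]
i=5: 0<11, items[5] = 11+1 = 12 → [7, 8, 9, 10, 11, 12, 4]
i=6: 4<12, items[6] = 12+1 = 13 → [7, 8, 9, 10, 11, 12, 13]
sum = 70

70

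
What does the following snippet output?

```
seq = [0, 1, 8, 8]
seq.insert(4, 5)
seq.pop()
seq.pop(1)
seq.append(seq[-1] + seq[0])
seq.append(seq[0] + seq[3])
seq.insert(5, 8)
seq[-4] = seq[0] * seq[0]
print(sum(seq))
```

32

insert 5 at 4 → [0, 1, 8, 8, 5]
pop() removes 5 → [0, 1, 8, 8]
pop(1) removes 1 → [0, 8, 8]
append seq[-1]+seq[0] = 8+0 = 8 → [0, 8, 8, 8]
append seq[0]+seq[3] = 0+8 = 8 → [0, 8, 8, 8, 8]
insert 8 at 5 → [0, 8, 8, 8, 8, 8]
seq[-4] = seq[0]*seq[0] = 0*0 = 0 → [0, 8, 0, 8, 8, 8]
sum = 32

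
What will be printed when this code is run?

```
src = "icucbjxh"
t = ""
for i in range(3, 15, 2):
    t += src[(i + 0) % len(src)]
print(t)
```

cjhccj

i=3: add src[3]='c' → 'c'
i=5: add src[5]='j' → 'cj'
i=7: add src[7]='h' → 'cjh'
i=9: add src[1]='c' → 'cjhc'
i=11: add src[3]='c' → 'cjhcc'
i=13: add src[5]='j' → 'cjhccj'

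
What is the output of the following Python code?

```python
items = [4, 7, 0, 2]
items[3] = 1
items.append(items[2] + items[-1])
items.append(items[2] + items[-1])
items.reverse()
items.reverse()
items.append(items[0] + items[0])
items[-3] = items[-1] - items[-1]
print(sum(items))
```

21

items[3] = 1 → [4, 7, 0, 1]
append items[2]+items[-1] = 0+1 = 1 → [4, 7, 0, 1, 1]
append items[2]+items[-1] = 0+1 = 1 → [4, 7, 0, 1, 1, 1]
reverse → [1, 1, 1, 0, 7, 4]
reverse → [4, 7, 0, 1, 1, 1]
append items[0]+items[0] = 4+4 = 8 → [4, 7, 0, 1, 1, 1, 8]
items[-3] = items[-1]-items[-1] = 8-8 = 0 → [4, 7, 0, 1, 0, 1, 8]
sum = 21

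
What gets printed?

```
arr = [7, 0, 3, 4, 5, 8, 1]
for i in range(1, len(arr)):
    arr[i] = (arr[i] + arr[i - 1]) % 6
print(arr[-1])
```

i=1: arr[1] = (0+7)%6 = 1 → [7, 1, 3, 4, 5, 8, 1]
i=2: arr[2] = (3+1)%6 = 4 → [7, 1, 4, 4, 5, 8, 1]
i=3: arr[3] = (4+4)%6 = 2 → [7, 1, 4, 2, 5, 8, 1]
i=4: arr[4] = (5+2)%6 = 1 → [7, 1, 4, 2, 1, 8, 1]
i=5: arr[5] = (8+1)%6 = 3 → [7, 1, 4, 2, 1, 3, 1]
i=6: arr[6] = (1+3)%6 = 4 → [7, 1, 4, 2, 1, 3, 4]

4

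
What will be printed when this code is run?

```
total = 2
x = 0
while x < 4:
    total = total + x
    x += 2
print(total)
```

x=0: total = 2+0 = 2
x=2: total = 2+2 = 4

4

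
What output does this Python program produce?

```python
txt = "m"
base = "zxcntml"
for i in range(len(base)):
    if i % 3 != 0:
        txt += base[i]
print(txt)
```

mxctm

i=0: skip
i=1: add 'x' → 'mx'
i=2: add 'c' → 'mxc'
i=3: skip
i=4: add 't' → 'mxct'
i=5: add 'm' → 'mxctm'
i=6: skip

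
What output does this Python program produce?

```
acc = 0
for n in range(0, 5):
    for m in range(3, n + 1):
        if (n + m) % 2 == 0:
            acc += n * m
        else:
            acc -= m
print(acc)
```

22

n=3,m=3: even sum, acc = 0+9 = 9
n=4,m=3: odd sum, acc = 9-3 = 6
n=4,m=4: even sum, acc = 6+16 = 22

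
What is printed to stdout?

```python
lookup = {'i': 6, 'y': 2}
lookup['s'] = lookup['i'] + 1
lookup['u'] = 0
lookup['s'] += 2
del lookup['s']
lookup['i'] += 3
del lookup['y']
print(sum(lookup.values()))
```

lookup['s'] = lookup['i']+1 = 7 → {'i': 6, 'y': 2, 's': 7}
lookup['u'] = 0 → {'i': 6, 'y': 2, 's': 7, 'u': 0}
lookup['s'] = 7+2 = 9 → {'i': 6, 'y': 2, 's': 9, 'u': 0}
del 's' → {'i': 6, 'y': 2, 'u': 0}
lookup['i'] = 6+3 = 9 → {'i': 9, 'y': 2, 'u': 0}
del 'y' → {'i': 9, 'u': 0}
sum of values = 9

9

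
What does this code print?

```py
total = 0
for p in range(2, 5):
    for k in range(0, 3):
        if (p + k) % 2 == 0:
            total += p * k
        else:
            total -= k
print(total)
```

p=2,k=0: even sum, total = 0+0 = 0
p=2,k=1: odd sum, total = 0-1 = -1
p=2,k=2: even sum, total = (-1)+4 = 3
p=3,k=0: odd sum, total = 3-0 = 3
p=3,k=1: even sum, total = 3+3 = 6
p=3,k=2: odd sum, total = 6-2 = 4
p=4,k=0: even sum, total = 4+0 = 4
p=4,k=1: odd sum, total = 4-1 = 3
p=4,k=2: even sum, total = 3+8 = 11

11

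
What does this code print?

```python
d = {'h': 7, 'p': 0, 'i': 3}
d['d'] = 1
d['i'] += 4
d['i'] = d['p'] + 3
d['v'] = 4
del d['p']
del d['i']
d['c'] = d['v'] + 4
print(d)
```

{'h': 7, 'd': 1, 'v': 4, 'c': 8}

d['d'] = 1 → {'h': 7, 'p': 0, 'i': 3, 'd': 1}
d['i'] = 3+4 = 7 → {'h': 7, 'p': 0, 'i': 7, 'd': 1}
d['i'] = d['p']+3 = 3 → {'h': 7, 'p': 0, 'i': 3, 'd': 1}
d['v'] = 4 → {'h': 7, 'p': 0, 'i': 3, 'd': 1, 'v': 4}
del 'p' → {'h': 7, 'i': 3, 'd': 1, 'v': 4}
del 'i' → {'h': 7, 'd': 1, 'v': 4}
d['c'] = d['v']+4 = 8 → {'h': 7, 'd': 1, 'v': 4, 'c': 8}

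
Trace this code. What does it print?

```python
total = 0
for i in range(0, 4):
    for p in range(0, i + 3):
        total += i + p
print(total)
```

i=0,p=0: total = 0+0 = 0
i=0,p=1: total = 0+1 = 1
i=0,p=2: total = 1+2 = 3
i=1,p=0: total = 3+1 = 4
i=1,p=1: total = 4+2 = 6
i=1,p=2: total = 6+3 = 9
i=1,p=3: total = 9+4 = 13
i=2,p=0: total = 13+2 = 15
i=2,p=1: total = 15+3 = 18
i=2,p=2: total = 18+4 = 22
i=2,p=3: total = 22+5 = 27
i=2,p=4: total = 27+6 = 33
i=3,p=0: total = 33+3 = 36
i=3,p=1: total = 36+4 = 40
i=3,p=2: total = 40+5 = 45
i=3,p=3: total = 45+6 = 51
i=3,p=4: total = 51+7 = 58
i=3,p=5: total = 58+8 = 66

66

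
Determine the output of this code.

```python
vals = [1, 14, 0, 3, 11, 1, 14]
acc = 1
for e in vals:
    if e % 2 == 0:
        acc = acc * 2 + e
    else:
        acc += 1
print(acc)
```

92

e=1: not even, acc = 1+1 = 2
e=14: even, acc = 2*2+14 = 18
e=0: even, acc = 18*2+0 = 36
e=3: not even, acc = 36+1 = 37
e=11: not even, acc = 37+1 = 38
e=1: not even, acc = 38+1 = 39
e=14: even, acc = 39*2+14 = 92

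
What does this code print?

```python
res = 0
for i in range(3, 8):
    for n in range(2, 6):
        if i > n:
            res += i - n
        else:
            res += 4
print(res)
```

i=3,n=2: 3>2, res = 0+1 = 1
i=3,n=3: not 3>3, res = 1+4 = 5
i=3,n=4: not 3>4, res = 5+4 = 9
i=3,n=5: not 3>5, res = 9+4 = 13
i=4,n=2: 4>2, res = 13+2 = 15
i=4,n=3: 4>3, res = 15+1 = 16
i=4,n=4: not 4>4, res = 16+4 = 20
i=4,n=5: not 4>5, res = 20+4 = 24
i=5,n=2: 5>2, res = 24+3 = 27
i=5,n=3: 5>3, res = 27+2 = 29
i=5,n=4: 5>4, res = 29+1 = 30
i=5,n=5: not 5>5, res = 30+4 = 34
i=6,n=2: 6>2, res = 34+4 = 38
i=6,n=3: 6>3, res = 38+3 = 41
i=6,n=4: 6>4, res = 41+2 = 43
i=6,n=5: 6>5, res = 43+1 = 44
i=7,n=2: 7>2, res = 44+5 = 49
i=7,n=3: 7>3, res = 49+4 = 53
i=7,n=4: 7>4, res = 53+3 = 56
i=7,n=5: 7>5, res = 56+2 = 58

58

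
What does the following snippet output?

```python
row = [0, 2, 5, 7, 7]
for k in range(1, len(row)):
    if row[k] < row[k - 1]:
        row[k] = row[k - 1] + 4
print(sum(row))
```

k=1: 2>=0, unchanged → [0, 2, 5, 7, 7]
k=2: 5>=2, unchanged → [0, 2, 5, 7, 7]
k=3: 7>=5, unchanged → [0, 2, 5, 7, 7]
k=4: 7>=7, unchanged → [0, 2, 5, 7, 7]
sum = 21

21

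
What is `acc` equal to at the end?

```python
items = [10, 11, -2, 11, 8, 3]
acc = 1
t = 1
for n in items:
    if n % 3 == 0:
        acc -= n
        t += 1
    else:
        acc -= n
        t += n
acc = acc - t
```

-80

n=10: not %3==0, acc = 1-10 = -9; t=11
n=11: not %3==0, acc = (-9)-11 = -20; t=22
n=-2: not %3==0, acc = (-20)-(-2) = -18; t=20
n=11: not %3==0, acc = (-18)-11 = -29; t=31
n=8: not %3==0, acc = (-29)-8 = -37; t=39
n=3: %3==0, acc = (-37)-3 = -40; t=40
acc-t = (-40)-40 = -80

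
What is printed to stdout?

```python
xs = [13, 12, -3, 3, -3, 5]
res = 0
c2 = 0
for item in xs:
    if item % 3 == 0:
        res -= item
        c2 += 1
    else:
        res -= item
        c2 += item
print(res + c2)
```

-5

item=13: not %3==0, res = 0-13 = -13; c2=13
item=12: %3==0, res = (-13)-12 = -25; c2=14
item=-3: %3==0, res = (-25)-(-3) = -22; c2=15
item=3: %3==0, res = (-22)-3 = -25; c2=16
item=-3: %3==0, res = (-25)-(-3) = -22; c2=17
item=5: not %3==0, res = (-22)-5 = -27; c2=22
res+c2 = (-27)+22 = -5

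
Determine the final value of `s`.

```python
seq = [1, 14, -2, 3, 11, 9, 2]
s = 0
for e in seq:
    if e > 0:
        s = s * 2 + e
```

344

e=1: >0, s = 0*2+1 = 1
e=14: >0, s = 1*2+14 = 16
e=-2: not >0
e=3: >0, s = 16*2+3 = 35
e=11: >0, s = 35*2+11 = 81
e=9: >0, s = 81*2+9 = 171
e=2: >0, s = 171*2+2 = 344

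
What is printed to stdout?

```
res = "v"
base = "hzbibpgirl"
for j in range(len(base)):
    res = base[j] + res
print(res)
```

lrigpbibzhv

j=0: prepend 'h' → 'hv'
j=1: prepend 'z' → 'zhv'
j=2: prepend 'b' → 'bzhv'
j=3: prepend 'i' → 'ibzhv'
j=4: prepend 'b' → 'bibzhv'
j=5: prepend 'p' → 'pbibzhv'
j=6: prepend 'g' → 'gpbibzhv'
j=7: prepend 'i' → 'igpbibzhv'
j=8: prepend 'r' → 'rigpbibzhv'
j=9: prepend 'l' → 'lrigpbibzhv'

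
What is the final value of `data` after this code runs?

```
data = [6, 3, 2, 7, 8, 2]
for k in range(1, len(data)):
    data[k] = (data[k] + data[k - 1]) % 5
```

[6, 4, 1, 3, 1, 3]

k=1: data[1] = (3+6)%5 = 4 → [6, 4, 2, 7, 8, 2]
k=2: data[2] = (2+4)%5 = 1 → [6, 4, 1, 7, 8, 2]
k=3: data[3] = (7+1)%5 = 3 → [6, 4, 1, 3, 8, 2]
k=4: data[4] = (8+3)%5 = 1 → [6, 4, 1, 3, 1, 2]
k=5: data[5] = (2+1)%5 = 3 → [6, 4, 1, 3, 1, 3]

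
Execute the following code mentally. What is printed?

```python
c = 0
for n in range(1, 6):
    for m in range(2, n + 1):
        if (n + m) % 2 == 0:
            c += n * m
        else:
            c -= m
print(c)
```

66

n=2,m=2: even sum, c = 0+4 = 4
n=3,m=2: odd sum, c = 4-2 = 2
n=3,m=3: even sum, c = 2+9 = 11
n=4,m=2: even sum, c = 11+8 = 19
n=4,m=3: odd sum, c = 19-3 = 16
n=4,m=4: even sum, c = 16+16 = 32
n=5,m=2: odd sum, c = 32-2 = 30
n=5,m=3: even sum, c = 30+15 = 45
n=5,m=4: odd sum, c = 45-4 = 41
n=5,m=5: even sum, c = 41+25 = 66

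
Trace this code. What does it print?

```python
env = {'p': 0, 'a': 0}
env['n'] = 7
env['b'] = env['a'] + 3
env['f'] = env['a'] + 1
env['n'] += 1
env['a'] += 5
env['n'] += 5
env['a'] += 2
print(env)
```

env['n'] = 7 → {'p': 0, 'a': 0, 'n': 7}
env['b'] = env['a']+3 = 3 → {'p': 0, 'a': 0, 'n': 7, 'b': 3}
env['f'] = env['a']+1 = 1 → {'p': 0, 'a': 0, 'n': 7, 'b': 3, 'f': 1}
env['n'] = 7+1 = 8 → {'p': 0, 'a': 0, 'n': 8, 'b': 3, 'f': 1}
env['a'] = 0+5 = 5 → {'p': 0, 'a': 5, 'n': 8, 'b': 3, 'f': 1}
env['n'] = 8+5 = 13 → {'p': 0, 'a': 5, 'n': 13, 'b': 3, 'f': 1}
env['a'] = 5+2 = 7 → {'p': 0, 'a': 7, 'n': 13, 'b': 3, 'f': 1}

{'p': 0, 'a': 7, 'n': 13, 'b': 3, 'f': 1}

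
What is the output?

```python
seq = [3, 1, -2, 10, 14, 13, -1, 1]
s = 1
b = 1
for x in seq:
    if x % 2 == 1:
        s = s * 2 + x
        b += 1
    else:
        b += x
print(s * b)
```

x=3: odd, s = 1*2+3 = 5; b=2
x=1: odd, s = 5*2+1 = 11; b=3
x=-2: not odd; b=1
x=10: not odd; b=11
x=14: not odd; b=25
x=13: odd, s = 11*2+13 = 35; b=26
x=-1: odd, s = 35*2+(-1) = 69; b=27
x=1: odd, s = 69*2+1 = 139; b=28
s*b = 139*28 = 3892

3892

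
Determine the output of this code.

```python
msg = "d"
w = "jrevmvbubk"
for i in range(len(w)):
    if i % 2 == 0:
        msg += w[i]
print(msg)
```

djembb

i=0: add 'j' → 'dj'
i=1: skip
i=2: add 'e' → 'dje'
i=3: skip
i=4: add 'm' → 'djem'
i=5: skip
i=6: add 'b' → 'djemb'
i=7: skip
i=8: add 'b' → 'djembb'
i=9: skip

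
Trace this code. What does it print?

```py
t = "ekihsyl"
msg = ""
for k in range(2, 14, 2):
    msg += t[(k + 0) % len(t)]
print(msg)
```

islkhy

k=2: add t[2]='i' → 'i'
k=4: add t[4]='s' → 'is'
k=6: add t[6]='l' → 'isl'
k=8: add t[1]='k' → 'islk'
k=10: add t[3]='h' → 'islkh'
k=12: add t[5]='y' → 'islkhy'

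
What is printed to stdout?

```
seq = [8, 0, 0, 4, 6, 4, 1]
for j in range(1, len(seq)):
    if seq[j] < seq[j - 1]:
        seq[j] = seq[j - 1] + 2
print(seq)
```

[8, 10, 12, 14, 16, 18, 20]

j=1: 0<8, seq[1] = 8+2 = 10 → [8, 10, 0, 4, 6, 4, 1]
j=2: 0<10, seq[2] = 10+2 = 12 → [8, 10, 12, 4, 6, 4, 1]
j=3: 4<12, seq[3] = 12+2 = 14 → [8, 10, 12, 14, 6, 4, 1]
j=4: 6<14, seq[4] = 14+2 = 16 → [8, 10, 12, 14, 16, 4, 1]
j=5: 4<16, seq[5] = 16+2 = 18 → [8, 10, 12, 14, 16, 18, 1]
j=6: 1<18, seq[6] = 18+2 = 20 → [8, 10, 12, 14, 16, 18, 20]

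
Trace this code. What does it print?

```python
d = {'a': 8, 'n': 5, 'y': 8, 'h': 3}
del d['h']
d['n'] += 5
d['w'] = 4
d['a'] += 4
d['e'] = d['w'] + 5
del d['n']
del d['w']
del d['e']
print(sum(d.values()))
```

del 'h' → {'a': 8, 'n': 5, 'y': 8}
d['n'] = 5+5 = 10 → {'a': 8, 'n': 10, 'y': 8}
d['w'] = 4 → {'a': 8, 'n': 10, 'y': 8, 'w': 4}
d['a'] = 8+4 = 12 → {'a': 12, 'n': 10, 'y': 8, 'w': 4}
d['e'] = d['w']+5 = 9 → {'a': 12, 'n': 10, 'y': 8, 'w': 4, 'e': 9}
del 'n' → {'a': 12, 'y': 8, 'w': 4, 'e': 9}
del 'w' → {'a': 12, 'y': 8, 'e': 9}
del 'e' → {'a': 12, 'y': 8}
sum of values = 20

20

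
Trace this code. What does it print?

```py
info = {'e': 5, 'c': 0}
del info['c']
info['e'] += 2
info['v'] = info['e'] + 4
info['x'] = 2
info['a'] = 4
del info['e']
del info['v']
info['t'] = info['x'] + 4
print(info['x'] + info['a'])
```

del 'c' → {'e': 5}
info['e'] = 5+2 = 7 → {'e': 7}
info['v'] = info['e']+4 = 11 → {'e': 7, 'v': 11}
info['x'] = 2 → {'e': 7, 'v': 11, 'x': 2}
info['a'] = 4 → {'e': 7, 'v': 11, 'x': 2, 'a': 4}
del 'e' → {'v': 11, 'x': 2, 'a': 4}
del 'v' → {'x': 2, 'a': 4}
info['t'] = info['x']+4 = 6 → {'x': 2, 'a': 4, 't': 6}
info['x']+info['a'] = 2+4 = 6

6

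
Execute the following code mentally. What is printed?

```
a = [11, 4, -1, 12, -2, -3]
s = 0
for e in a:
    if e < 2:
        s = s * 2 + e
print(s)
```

-11

e=11: not <2
e=4: not <2
e=-1: <2, s = 0*2+(-1) = -1
e=12: not <2
e=-2: <2, s = (-1)*2+(-2) = -4
e=-3: <2, s = (-4)*2+(-3) = -11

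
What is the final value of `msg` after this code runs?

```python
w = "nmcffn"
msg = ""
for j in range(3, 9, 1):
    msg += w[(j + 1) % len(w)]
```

j=3: add w[4]='f' → 'f'
j=4: add w[5]='n' → 'fn'
j=5: add w[0]='n' → 'fnn'
j=6: add w[1]='m' → 'fnnm'
j=7: add w[2]='c' → 'fnnmc'
j=8: add w[3]='f' → 'fnnmcf'

'fnnmcf'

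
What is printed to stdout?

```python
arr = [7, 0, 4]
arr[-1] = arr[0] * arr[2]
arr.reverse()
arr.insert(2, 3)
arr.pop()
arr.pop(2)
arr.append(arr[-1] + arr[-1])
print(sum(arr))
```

28

arr[-1] = arr[0]*arr[2] = 7*4 = 28 → [7, 0, 28]
reverse → [28, 0, 7]
insert 3 at 2 → [28, 0, 3, 7]
pop() removes 7 → [28, 0, 3]
pop(2) removes 3 → [28, 0]
append arr[-1]+arr[-1] = 0+0 = 0 → [28, 0, 0]
sum = 28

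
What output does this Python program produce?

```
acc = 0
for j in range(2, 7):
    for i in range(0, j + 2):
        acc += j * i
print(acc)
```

375

j=2,i=0: acc = 0+0 = 0
j=2,i=1: acc = 0+2 = 2
j=2,i=2: acc = 2+4 = 6
j=2,i=3: acc = 6+6 = 12
j=3,i=0: acc = 12+0 = 12
j=3,i=1: acc = 12+3 = 15
j=3,i=2: acc = 15+6 = 21
j=3,i=3: acc = 21+9 = 30
j=3,i=4: acc = 30+12 = 42
j=4,i=0: acc = 42+0 = 42
j=4,i=1: acc = 42+4 = 46
j=4,i=2: acc = 46+8 = 54
j=4,i=3: acc = 54+12 = 66
j=4,i=4: acc = 66+16 = 82
j=4,i=5: acc = 82+20 = 102
j=5,i=0: acc = 102+0 = 102
j=5,i=1: acc = 102+5 = 107
j=5,i=2: acc = 107+10 = 117
j=5,i=3: acc = 117+15 = 132
j=5,i=4: acc = 132+20 = 152
j=5,i=5: acc = 152+25 = 177
j=5,i=6: acc = 177+30 = 207
j=6,i=0: acc = 207+0 = 207
j=6,i=1: acc = 207+6 = 213
j=6,i=2: acc = 213+12 = 225
j=6,i=3: acc = 225+18 = 243
j=6,i=4: acc = 243+24 = 267
j=6,i=5: acc = 267+30 = 297
j=6,i=6: acc = 297+36 = 333
j=6,i=7: acc = 333+42 = 375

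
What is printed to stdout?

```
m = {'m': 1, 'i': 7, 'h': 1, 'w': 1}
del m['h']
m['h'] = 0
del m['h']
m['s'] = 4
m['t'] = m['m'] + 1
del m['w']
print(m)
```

{'m': 1, 'i': 7, 's': 4, 't': 2}

del 'h' → {'m': 1, 'i': 7, 'w': 1}
m['h'] = 0 → {'m': 1, 'i': 7, 'w': 1, 'h': 0}
del 'h' → {'m': 1, 'i': 7, 'w': 1}
m['s'] = 4 → {'m': 1, 'i': 7, 'w': 1, 's': 4}
m['t'] = m['m']+1 = 2 → {'m': 1, 'i': 7, 'w': 1, 's': 4, 't': 2}
del 'w' → {'m': 1, 'i': 7, 's': 4, 't': 2}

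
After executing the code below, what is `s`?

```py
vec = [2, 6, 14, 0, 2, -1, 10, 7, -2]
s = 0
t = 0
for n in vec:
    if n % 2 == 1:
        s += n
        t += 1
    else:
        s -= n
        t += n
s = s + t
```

8

n=2: not odd, s = 0-2 = -2; t=2
n=6: not odd, s = (-2)-6 = -8; t=8
n=14: not odd, s = (-8)-14 = -22; t=22
n=0: not odd, s = (-22)-0 = -22; t=22
n=2: not odd, s = (-22)-2 = -24; t=24
n=-1: odd, s = (-24)+(-1) = -25; t=25
n=10: not odd, s = (-25)-10 = -35; t=35
n=7: odd, s = (-35)+7 = -28; t=36
n=-2: not odd, s = (-28)-(-2) = -26; t=34
s+t = (-26)+34 = 8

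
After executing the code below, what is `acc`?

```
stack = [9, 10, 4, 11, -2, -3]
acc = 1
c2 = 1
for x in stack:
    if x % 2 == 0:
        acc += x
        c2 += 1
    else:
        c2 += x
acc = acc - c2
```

-8

x=9: not even; c2=10
x=10: even, acc = 1+10 = 11; c2=11
x=4: even, acc = 11+4 = 15; c2=12
x=11: not even; c2=23
x=-2: even, acc = 15+(-2) = 13; c2=24
x=-3: not even; c2=21
acc-c2 = 13-21 = -8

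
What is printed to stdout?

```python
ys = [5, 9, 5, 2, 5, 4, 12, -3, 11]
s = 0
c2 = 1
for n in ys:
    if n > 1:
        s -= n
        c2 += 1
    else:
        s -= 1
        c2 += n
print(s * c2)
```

-324

n=5: >1, s = 0-5 = -5; c2=2
n=9: >1, s = (-5)-9 = -14; c2=3
n=5: >1, s = (-14)-5 = -19; c2=4
n=2: >1, s = (-19)-2 = -21; c2=5
n=5: >1, s = (-21)-5 = -26; c2=6
n=4: >1, s = (-26)-4 = -30; c2=7
n=12: >1, s = (-30)-12 = -42; c2=8
n=-3: not >1, s = (-42)-1 = -43; c2=5
n=11: >1, s = (-43)-11 = -54; c2=6
s*c2 = (-54)*6 = -324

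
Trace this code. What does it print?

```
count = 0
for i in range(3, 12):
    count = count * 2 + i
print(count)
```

2035

i=3: count = 0*2+3 = 3
i=4: count = 3*2+4 = 10
i=5: count = 10*2+5 = 25
i=6: count = 25*2+6 = 56
i=7: count = 56*2+7 = 119
i=8: count = 119*2+8 = 246
i=9: count = 246*2+9 = 501
i=10: count = 501*2+10 = 1012
i=11: count = 1012*2+11 = 2035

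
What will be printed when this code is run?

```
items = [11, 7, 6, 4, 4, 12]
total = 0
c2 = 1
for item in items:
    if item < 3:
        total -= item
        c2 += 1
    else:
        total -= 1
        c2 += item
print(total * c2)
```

item=11: not <3, total = 0-1 = -1; c2=12
item=7: not <3, total = (-1)-1 = -2; c2=19
item=6: not <3, total = (-2)-1 = -3; c2=25
item=4: not <3, total = (-3)-1 = -4; c2=29
item=4: not <3, total = (-4)-1 = -5; c2=33
item=12: not <3, total = (-5)-1 = -6; c2=45
total*c2 = (-6)*45 = -270

-270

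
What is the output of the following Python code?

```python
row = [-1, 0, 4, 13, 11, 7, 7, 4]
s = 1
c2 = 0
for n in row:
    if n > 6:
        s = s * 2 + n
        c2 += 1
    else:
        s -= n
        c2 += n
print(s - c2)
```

122

n=-1: not >6, s = 1-(-1) = 2; c2=-1
n=0: not >6, s = 2-0 = 2; c2=-1
n=4: not >6, s = 2-4 = -2; c2=3
n=13: >6, s = (-2)*2+13 = 9; c2=4
n=11: >6, s = 9*2+11 = 29; c2=5
n=7: >6, s = 29*2+7 = 65; c2=6
n=7: >6, s = 65*2+7 = 137; c2=7
n=4: not >6, s = 137-4 = 133; c2=11
s-c2 = 133-11 = 122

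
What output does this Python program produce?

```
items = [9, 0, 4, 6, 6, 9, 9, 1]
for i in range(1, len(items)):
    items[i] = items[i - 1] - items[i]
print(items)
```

[9, 9, 5, -1, -7, -16, -25, -26]

i=1: items[1] = 9-0 = 9 → [9, 9, 4, 6, 6, 9, 9, 1]
i=2: items[2] = 9-4 = 5 → [9, 9, 5, 6, 6, 9, 9, 1]
i=3: items[3] = 5-6 = -1 → [9, 9, 5, -1, 6, 9, 9, 1]
i=4: items[4] = (-1)-6 = -7 → [9, 9, 5, -1, -7, 9, 9, 1]
i=5: items[5] = (-7)-9 = -16 → [9, 9, 5, -1, -7, -16, 9, 1]
i=6: items[6] = (-16)-9 = -25 → [9, 9, 5, -1, -7, -16, -25, 1]
i=7: items[7] = (-25)-1 = -26 → [9, 9, 5, -1, -7, -16, -25, -26]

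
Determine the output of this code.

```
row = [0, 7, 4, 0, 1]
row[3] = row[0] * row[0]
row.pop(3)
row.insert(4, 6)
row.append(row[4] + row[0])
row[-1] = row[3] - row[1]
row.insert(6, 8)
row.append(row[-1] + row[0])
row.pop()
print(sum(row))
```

20

row[3] = row[0]*row[0] = 0*0 = 0 → [0, 7, 4, 0, 1]
pop(3) removes 0 → [0, 7, 4, 1]
insert 6 at 4 → [0, 7, 4, 1, 6]
append row[4]+row[0] = 6+0 = 6 → [0, 7, 4, 1, 6, 6]
row[-1] = row[3]-row[1] = 1-7 = -6 → [0, 7, 4, 1, 6, -6]
insert 8 at 6 → [0, 7, 4, 1, 6, -6, 8]
append row[-1]+row[0] = 8+0 = 8 → [0, 7, 4, 1, 6, -6, 8, 8]
pop() removes 8 → [0, 7, 4, 1, 6, -6, 8]
sum = 20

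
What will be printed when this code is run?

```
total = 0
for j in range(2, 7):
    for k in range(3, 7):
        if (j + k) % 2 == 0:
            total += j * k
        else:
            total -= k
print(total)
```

j=2,k=3: odd sum, total = 0-3 = -3
j=2,k=4: even sum, total = (-3)+8 = 5
j=2,k=5: odd sum, total = 5-5 = 0
j=2,k=6: even sum, total = 0+12 = 12
j=3,k=3: even sum, total = 12+9 = 21
j=3,k=4: odd sum, total = 21-4 = 17
j=3,k=5: even sum, total = 17+15 = 32
j=3,k=6: odd sum, total = 32-6 = 26
j=4,k=3: odd sum, total = 26-3 = 23
j=4,k=4: even sum, total = 23+16 = 39
j=4,k=5: odd sum, total = 39-5 = 34
j=4,k=6: even sum, total = 34+24 = 58
j=5,k=3: even sum, total = 58+15 = 73
j=5,k=4: odd sum, total = 73-4 = 69
j=5,k=5: even sum, total = 69+25 = 94
j=5,k=6: odd sum, total = 94-6 = 88
j=6,k=3: odd sum, total = 88-3 = 85
j=6,k=4: even sum, total = 85+24 = 109
j=6,k=5: odd sum, total = 109-5 = 104
j=6,k=6: even sum, total = 104+36 = 140

140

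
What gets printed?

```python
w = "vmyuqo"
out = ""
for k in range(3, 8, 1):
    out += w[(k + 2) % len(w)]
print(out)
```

k=3: add w[5]='o' → 'o'
k=4: add w[0]='v' → 'ov'
k=5: add w[1]='m' → 'ovm'
k=6: add w[2]='y' → 'ovmy'
k=7: add w[3]='u' → 'ovmyu'

ovmyu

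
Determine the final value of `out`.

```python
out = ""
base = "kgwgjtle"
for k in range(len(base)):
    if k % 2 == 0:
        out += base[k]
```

k=0: add 'k' → 'k'
k=1: skip
k=2: add 'w' → 'kw'
k=3: skip
k=4: add 'j' → 'kwj'
k=5: skip
k=6: add 'l' → 'kwjl'
k=7: skip

'kwjl'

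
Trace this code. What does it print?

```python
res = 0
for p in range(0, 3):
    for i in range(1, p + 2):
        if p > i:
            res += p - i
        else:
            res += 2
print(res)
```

p=0,i=1: not 0>1, res = 0+2 = 2
p=1,i=1: not 1>1, res = 2+2 = 4
p=1,i=2: not 1>2, res = 4+2 = 6
p=2,i=1: 2>1, res = 6+1 = 7
p=2,i=2: not 2>2, res = 7+2 = 9
p=2,i=3: not 2>3, res = 9+2 = 11

11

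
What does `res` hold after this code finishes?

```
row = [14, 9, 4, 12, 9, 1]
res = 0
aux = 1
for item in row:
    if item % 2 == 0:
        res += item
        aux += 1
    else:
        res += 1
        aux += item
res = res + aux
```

56

item=14: even, res = 0+14 = 14; aux=2
item=9: not even, res = 14+1 = 15; aux=11
item=4: even, res = 15+4 = 19; aux=12
item=12: even, res = 19+12 = 31; aux=13
item=9: not even, res = 31+1 = 32; aux=22
item=1: not even, res = 32+1 = 33; aux=23
res+aux = 33+23 = 56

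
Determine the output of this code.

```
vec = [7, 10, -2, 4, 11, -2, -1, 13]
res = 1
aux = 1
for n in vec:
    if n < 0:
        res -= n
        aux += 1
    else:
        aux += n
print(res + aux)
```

n=7: not <0; aux=8
n=10: not <0; aux=18
n=-2: <0, res = 1-(-2) = 3; aux=19
n=4: not <0; aux=23
n=11: not <0; aux=34
n=-2: <0, res = 3-(-2) = 5; aux=35
n=-1: <0, res = 5-(-1) = 6; aux=36
n=13: not <0; aux=49
res+aux = 6+49 = 55

55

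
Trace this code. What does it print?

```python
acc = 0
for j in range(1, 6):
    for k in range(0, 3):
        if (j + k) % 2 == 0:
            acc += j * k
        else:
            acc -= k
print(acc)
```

j=1,k=0: odd sum, acc = 0-0 = 0
j=1,k=1: even sum, acc = 0+1 = 1
j=1,k=2: odd sum, acc = 1-2 = -1
j=2,k=0: even sum, acc = (-1)+0 = -1
j=2,k=1: odd sum, acc = (-1)-1 = -2
j=2,k=2: even sum, acc = (-2)+4 = 2
j=3,k=0: odd sum, acc = 2-0 = 2
j=3,k=1: even sum, acc = 2+3 = 5
j=3,k=2: odd sum, acc = 5-2 = 3
j=4,k=0: even sum, acc = 3+0 = 3
j=4,k=1: odd sum, acc = 3-1 = 2
j=4,k=2: even sum, acc = 2+8 = 10
j=5,k=0: odd sum, acc = 10-0 = 10
j=5,k=1: even sum, acc = 10+5 = 15
j=5,k=2: odd sum, acc = 15-2 = 13

13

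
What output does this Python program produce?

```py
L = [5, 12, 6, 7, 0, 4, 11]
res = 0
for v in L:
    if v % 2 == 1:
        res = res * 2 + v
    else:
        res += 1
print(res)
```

v=5: odd, res = 0*2+5 = 5
v=12: not odd, res = 5+1 = 6
v=6: not odd, res = 6+1 = 7
v=7: odd, res = 7*2+7 = 21
v=0: not odd, res = 21+1 = 22
v=4: not odd, res = 22+1 = 23
v=11: odd, res = 23*2+11 = 57

57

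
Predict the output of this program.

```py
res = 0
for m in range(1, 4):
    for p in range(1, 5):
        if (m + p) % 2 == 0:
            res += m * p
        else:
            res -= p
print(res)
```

m=1,p=1: even sum, res = 0+1 = 1
m=1,p=2: odd sum, res = 1-2 = -1
m=1,p=3: even sum, res = (-1)+3 = 2
m=1,p=4: odd sum, res = 2-4 = -2
m=2,p=1: odd sum, res = (-2)-1 = -3
m=2,p=2: even sum, res = (-3)+4 = 1
m=2,p=3: odd sum, res = 1-3 = -2
m=2,p=4: even sum, res = (-2)+8 = 6
m=3,p=1: even sum, res = 6+3 = 9
m=3,p=2: odd sum, res = 9-2 = 7
m=3,p=3: even sum, res = 7+9 = 16
m=3,p=4: odd sum, res = 16-4 = 12

12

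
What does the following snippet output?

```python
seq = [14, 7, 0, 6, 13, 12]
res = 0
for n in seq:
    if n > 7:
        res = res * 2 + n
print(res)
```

94

n=14: >7, res = 0*2+14 = 14
n=7: not >7
n=0: not >7
n=6: not >7
n=13: >7, res = 14*2+13 = 41
n=12: >7, res = 41*2+12 = 94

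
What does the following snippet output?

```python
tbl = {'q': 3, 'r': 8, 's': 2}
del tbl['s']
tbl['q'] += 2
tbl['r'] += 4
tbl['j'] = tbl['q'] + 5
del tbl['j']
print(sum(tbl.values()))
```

17

del 's' → {'q': 3, 'r': 8}
tbl['q'] = 3+2 = 5 → {'q': 5, 'r': 8}
tbl['r'] = 8+4 = 12 → {'q': 5, 'r': 12}
tbl['j'] = tbl['q']+5 = 10 → {'q': 5, 'r': 12, 'j': 10}
del 'j' → {'q': 5, 'r': 12}
sum of values = 17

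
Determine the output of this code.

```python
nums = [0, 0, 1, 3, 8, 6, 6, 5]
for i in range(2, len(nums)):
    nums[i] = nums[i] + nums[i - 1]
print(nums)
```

[0, 0, 1, 4, 12, 18, 24, 29]

i=2: nums[2] = 1+0 = 1 → [0, 0, 1, 3, 8, 6, 6, 5]
i=3: nums[3] = 3+1 = 4 → [0, 0, 1, 4, 8, 6, 6, 5]
i=4: nums[4] = 8+4 = 12 → [0, 0, 1, 4, 12, 6, 6, 5]
i=5: nums[5] = 6+12 = 18 → [0, 0, 1, 4, 12, 18, 6, 5]
i=6: nums[6] = 6+18 = 24 → [0, 0, 1, 4, 12, 18, 24, 5]
i=7: nums[7] = 5+24 = 29 → [0, 0, 1, 4, 12, 18, 24, 29]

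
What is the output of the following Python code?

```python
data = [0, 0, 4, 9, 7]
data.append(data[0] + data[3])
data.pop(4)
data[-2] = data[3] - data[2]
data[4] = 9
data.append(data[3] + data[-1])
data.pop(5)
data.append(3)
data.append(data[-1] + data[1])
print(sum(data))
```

append data[0]+data[3] = 0+9 = 9 → [0, 0, 4, 9, 7, 9]
pop(4) removes 7 → [0, 0, 4, 9, 9]
data[-2] = data[3]-data[2] = 9-4 = 5 → [0, 0, 4, 5, 9]
data[4] = 9 → [0, 0, 4, 5, 9]
append data[3]+data[-1] = 5+9 = 14 → [0, 0, 4, 5, 9, 14]
pop(5) removes 14 → [0, 0, 4, 5, 9]
append 3 → [0, 0, 4, 5, 9, 3]
append data[-1]+data[1] = 3+0 = 3 → [0, 0, 4, 5, 9, 3, 3]
sum = 24

24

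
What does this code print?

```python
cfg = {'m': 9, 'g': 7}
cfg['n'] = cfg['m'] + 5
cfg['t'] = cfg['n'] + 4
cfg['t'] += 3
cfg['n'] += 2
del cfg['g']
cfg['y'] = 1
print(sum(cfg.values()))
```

cfg['n'] = cfg['m']+5 = 14 → {'m': 9, 'g': 7, 'n': 14}
cfg['t'] = cfg['n']+4 = 18 → {'m': 9, 'g': 7, 'n': 14, 't': 18}
cfg['t'] = 18+3 = 21 → {'m': 9, 'g': 7, 'n': 14, 't': 21}
cfg['n'] = 14+2 = 16 → {'m': 9, 'g': 7, 'n': 16, 't': 21}
del 'g' → {'m': 9, 'n': 16, 't': 21}
cfg['y'] = 1 → {'m': 9, 'n': 16, 't': 21, 'y': 1}
sum of values = 47

47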